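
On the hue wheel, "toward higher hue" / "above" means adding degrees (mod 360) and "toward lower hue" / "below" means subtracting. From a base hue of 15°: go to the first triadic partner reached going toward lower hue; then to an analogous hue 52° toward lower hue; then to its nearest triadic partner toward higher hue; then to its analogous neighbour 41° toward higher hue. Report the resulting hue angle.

4°

triadic ↓ −120°: 15 − 120 = -105 → -105 + 360 = 255°
analog 52° ↓ −52°: 255 − 52 = 203°
triadic ↑ +120°: 203 + 120 = 323°
analog 41° ↑ +41°: 323 + 41 = 364 → 364 − 360 = 4°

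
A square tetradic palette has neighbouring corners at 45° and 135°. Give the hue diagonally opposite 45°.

225°

A square tetradic scheme places four hues 90° apart; opposite corners are 180° apart.
45 + 180 = 225°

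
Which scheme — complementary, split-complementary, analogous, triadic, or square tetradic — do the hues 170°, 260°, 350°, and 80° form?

Sort the hues: 80°, 170°, 260°, 350°.
Successive gaps around the wheel: 90°, 90°, 90°, 90°.
Four hues every 90° form a square tetradic scheme.

square tetradic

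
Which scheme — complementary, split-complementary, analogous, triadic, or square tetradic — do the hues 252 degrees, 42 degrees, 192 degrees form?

Sort the hues: 42°, 192°, 252°.
Successive gaps around the wheel: 150°, 60°, 150°.
Two 150° gaps and one 60° gap — a base hue opposite a pair of accents 30° either side of its complement — is the split-complementary pattern.

split-complementary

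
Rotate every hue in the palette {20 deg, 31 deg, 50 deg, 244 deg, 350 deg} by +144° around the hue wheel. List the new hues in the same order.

20 + 144 = 164°
31 + 144 = 175°
50 + 144 = 194°
244 + 144 = 388 → 388 − 360 = 28°
350 + 144 = 494 → 494 − 360 = 134°

164°, 175°, 194°, 28°, 134°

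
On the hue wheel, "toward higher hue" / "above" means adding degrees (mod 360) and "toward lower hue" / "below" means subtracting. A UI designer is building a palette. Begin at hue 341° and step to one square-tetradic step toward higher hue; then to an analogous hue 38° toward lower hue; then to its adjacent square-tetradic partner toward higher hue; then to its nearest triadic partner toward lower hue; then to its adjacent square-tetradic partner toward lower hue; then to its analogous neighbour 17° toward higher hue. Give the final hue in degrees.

290°

341 + 90 = 431 → 431 − 360 = 71°   (square ↑)
71 − 38 = 33°   (analog 38° ↓)
33 + 90 = 123°   (square ↑)
123 − 120 = 3°   (triadic ↓)
3 − 90 = -87 → -87 + 360 = 273°   (square ↓)
273 + 17 = 290°   (analog 17° ↑)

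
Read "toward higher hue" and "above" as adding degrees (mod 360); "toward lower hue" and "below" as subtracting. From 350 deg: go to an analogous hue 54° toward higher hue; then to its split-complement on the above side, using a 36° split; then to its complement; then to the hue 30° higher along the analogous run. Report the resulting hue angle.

+54° (analog 54° ↑): 350 + 54 = 404 → 404 − 360 = 44°
+216° (split-comp 36° ↑): 44 + 216 = 260°
+180° (complement): 260 + 180 = 440 → 440 − 360 = 80°
+30° (analog 30° ↑): 80 + 30 = 110°

110°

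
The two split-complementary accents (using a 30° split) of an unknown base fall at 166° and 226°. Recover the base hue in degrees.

16°

The accents sit 30° either side of the complement, so the complement is their short-arc midpoint on the wheel.
Short-arc midpoint of 166° and 226°: 196°.
Base is 180° from the complement: 196 − 180 = 16°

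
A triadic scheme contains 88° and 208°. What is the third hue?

328°

A triad spaces three hues 120° apart.
The full set is {88°, 208°, 328°}.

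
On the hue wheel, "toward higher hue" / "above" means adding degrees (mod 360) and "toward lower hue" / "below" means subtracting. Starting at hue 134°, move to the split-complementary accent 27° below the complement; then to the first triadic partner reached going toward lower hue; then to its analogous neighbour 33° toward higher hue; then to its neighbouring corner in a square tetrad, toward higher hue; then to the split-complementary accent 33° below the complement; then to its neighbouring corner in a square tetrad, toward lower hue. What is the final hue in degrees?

split-comp 27° ↓ +153°: 134 + 153 = 287°
triadic ↓ −120°: 287 − 120 = 167°
analog 33° ↑ +33°: 167 + 33 = 200°
square ↑ +90°: 200 + 90 = 290°
split-comp 33° ↓ +147°: 290 + 147 = 437 → 437 − 360 = 77°
square ↓ −90°: 77 − 90 = -13 → -13 + 360 = 347°

347°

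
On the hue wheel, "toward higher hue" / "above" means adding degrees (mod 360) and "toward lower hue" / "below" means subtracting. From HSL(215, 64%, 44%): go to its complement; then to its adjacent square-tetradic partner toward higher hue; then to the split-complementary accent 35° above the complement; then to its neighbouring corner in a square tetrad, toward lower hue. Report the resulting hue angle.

250°

complement +180°: 215 + 180 = 395 → 395 − 360 = 35°
square ↑ +90°: 35 + 90 = 125°
split-comp 35° ↑ +215°: 125 + 215 = 340°
square ↓ −90°: 340 − 90 = 250°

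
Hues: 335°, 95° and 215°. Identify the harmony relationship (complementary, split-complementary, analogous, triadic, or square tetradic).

triadic

Sort the hues: 95°, 215°, 335°.
Successive gaps around the wheel: 120°, 120°, 120°.
Three hues equally spaced 120° apart form a triad.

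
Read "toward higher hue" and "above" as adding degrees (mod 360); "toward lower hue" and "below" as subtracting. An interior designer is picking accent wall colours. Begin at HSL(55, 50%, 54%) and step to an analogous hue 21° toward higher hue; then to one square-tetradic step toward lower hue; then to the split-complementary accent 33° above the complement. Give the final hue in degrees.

analog 21° ↑ +21°: 55 + 21 = 76°
square ↓ −90°: 76 − 90 = -14 → -14 + 360 = 346°
split-comp 33° ↑ +213°: 346 + 213 = 559 → 559 − 360 = 199°

199°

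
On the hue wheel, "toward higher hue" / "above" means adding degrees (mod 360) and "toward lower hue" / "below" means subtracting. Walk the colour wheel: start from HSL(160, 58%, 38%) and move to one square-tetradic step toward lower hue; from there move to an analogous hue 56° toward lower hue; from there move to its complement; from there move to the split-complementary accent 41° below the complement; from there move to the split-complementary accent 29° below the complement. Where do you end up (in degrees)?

160 − 90 = 70°   (square ↓)
70 − 56 = 14°   (analog 56° ↓)
14 + 180 = 194°   (complement)
194 + 139 = 333°   (split-comp 41° ↓)
333 + 151 = 484 → 484 − 360 = 124°   (split-comp 29° ↓)

124°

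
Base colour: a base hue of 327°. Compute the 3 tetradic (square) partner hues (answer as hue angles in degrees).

A square tetradic scheme places four hues every 90°.
327 + 90 = 417 → 417 − 360 = 57°
327 + 180 = 507 → 507 − 360 = 147°
327 + 270 = 597 → 597 − 360 = 237°

57°, 147°, and 237°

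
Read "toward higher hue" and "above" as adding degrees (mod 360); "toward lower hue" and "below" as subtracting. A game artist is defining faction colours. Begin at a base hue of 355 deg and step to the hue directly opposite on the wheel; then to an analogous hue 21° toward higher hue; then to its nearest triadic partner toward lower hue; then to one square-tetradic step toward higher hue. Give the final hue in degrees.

+180° (complement): 355 + 180 = 535 → 535 − 360 = 175°
+21° (analog 21° ↑): 175 + 21 = 196°
−120° (triadic ↓): 196 − 120 = 76°
+90° (square ↑): 76 + 90 = 166°

166°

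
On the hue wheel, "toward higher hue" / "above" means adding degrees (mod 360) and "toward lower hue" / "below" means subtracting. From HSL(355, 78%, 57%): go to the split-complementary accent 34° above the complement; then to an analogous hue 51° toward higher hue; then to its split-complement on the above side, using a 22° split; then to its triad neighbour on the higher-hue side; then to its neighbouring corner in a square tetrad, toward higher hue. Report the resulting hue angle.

+214° (split-comp 34° ↑): 355 + 214 = 569 → 569 − 360 = 209°
+51° (analog 51° ↑): 209 + 51 = 260°
+202° (split-comp 22° ↑): 260 + 202 = 462 → 462 − 360 = 102°
+120° (triadic ↑): 102 + 120 = 222°
+90° (square ↑): 222 + 90 = 312°

312°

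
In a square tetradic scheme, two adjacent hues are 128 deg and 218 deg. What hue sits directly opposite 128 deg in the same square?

308°

A square tetradic scheme places four hues 90° apart; opposite corners are 180° apart.
128 + 180 = 308°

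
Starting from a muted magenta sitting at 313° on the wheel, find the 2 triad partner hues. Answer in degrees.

A triad places three hues 120° apart.
313 + 120 = 433 → 433 − 360 = 73°
313 + 240 = 553 → 553 − 360 = 193°

73° and 193°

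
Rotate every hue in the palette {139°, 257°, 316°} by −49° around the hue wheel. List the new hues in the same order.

139 − 49 = 90°
257 − 49 = 208°
316 − 49 = 267°

90°, 208°, 267°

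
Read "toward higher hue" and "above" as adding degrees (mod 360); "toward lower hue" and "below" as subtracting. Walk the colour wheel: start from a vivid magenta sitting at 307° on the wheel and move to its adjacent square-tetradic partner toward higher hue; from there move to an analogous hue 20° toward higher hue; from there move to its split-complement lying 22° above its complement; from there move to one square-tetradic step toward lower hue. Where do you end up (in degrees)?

307 + 90 = 397 → 397 − 360 = 37°   (square ↑)
37 + 20 = 57°   (analog 20° ↑)
57 + 202 = 259°   (split-comp 22° ↑)
259 − 90 = 169°   (square ↓)

169°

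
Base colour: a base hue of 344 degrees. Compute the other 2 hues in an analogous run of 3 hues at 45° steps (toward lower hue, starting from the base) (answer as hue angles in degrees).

299° and 254°

344 − 45 = 299°
344 − 90 = 254°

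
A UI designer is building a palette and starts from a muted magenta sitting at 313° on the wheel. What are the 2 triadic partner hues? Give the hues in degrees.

313 + 120 = 433 → 433 − 360 = 73°
313 + 240 = 553 → 553 − 360 = 193°

73° and 193°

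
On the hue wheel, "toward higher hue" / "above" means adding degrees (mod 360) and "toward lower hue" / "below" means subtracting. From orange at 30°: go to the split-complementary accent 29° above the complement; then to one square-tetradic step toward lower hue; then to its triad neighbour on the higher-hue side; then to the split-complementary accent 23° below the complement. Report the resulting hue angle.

30 + 209 = 239°   (split-comp 29° ↑)
239 − 90 = 149°   (square ↓)
149 + 120 = 269°   (triadic ↑)
269 + 157 = 426 → 426 − 360 = 66°   (split-comp 23° ↓)

66°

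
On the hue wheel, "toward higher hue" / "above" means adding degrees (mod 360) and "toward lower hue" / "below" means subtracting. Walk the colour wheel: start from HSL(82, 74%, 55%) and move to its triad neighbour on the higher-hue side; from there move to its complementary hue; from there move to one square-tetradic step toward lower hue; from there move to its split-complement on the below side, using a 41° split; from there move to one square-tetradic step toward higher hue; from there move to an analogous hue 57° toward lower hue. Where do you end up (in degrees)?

104°

+120° (triadic ↑): 82 + 120 = 202°
+180° (complement): 202 + 180 = 382 → 382 − 360 = 22°
−90° (square ↓): 22 − 90 = -68 → -68 + 360 = 292°
+139° (split-comp 41° ↓): 292 + 139 = 431 → 431 − 360 = 71°
+90° (square ↑): 71 + 90 = 161°
−57° (analog 57° ↓): 161 − 57 = 104°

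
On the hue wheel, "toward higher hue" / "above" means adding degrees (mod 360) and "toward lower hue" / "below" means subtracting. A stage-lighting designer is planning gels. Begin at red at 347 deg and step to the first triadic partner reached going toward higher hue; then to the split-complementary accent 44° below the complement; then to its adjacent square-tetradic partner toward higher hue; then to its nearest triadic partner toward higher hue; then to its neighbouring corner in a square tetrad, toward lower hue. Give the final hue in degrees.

347 + 120 = 467 → 467 − 360 = 107°   (triadic ↑)
107 + 136 = 243°   (split-comp 44° ↓)
243 + 90 = 333°   (square ↑)
333 + 120 = 453 → 453 − 360 = 93°   (triadic ↑)
93 − 90 = 3°   (square ↓)

3°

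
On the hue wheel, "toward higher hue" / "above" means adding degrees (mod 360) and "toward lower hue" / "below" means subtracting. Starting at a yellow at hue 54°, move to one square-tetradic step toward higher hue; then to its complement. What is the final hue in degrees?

54 + 90 = 144°   (square ↑)
144 + 180 = 324°   (complement)

324°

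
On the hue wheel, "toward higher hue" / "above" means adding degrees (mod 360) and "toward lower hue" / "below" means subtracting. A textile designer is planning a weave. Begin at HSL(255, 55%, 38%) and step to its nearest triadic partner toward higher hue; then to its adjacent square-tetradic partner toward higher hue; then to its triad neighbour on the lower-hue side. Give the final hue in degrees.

255 + 120 = 375 → 375 − 360 = 15°   (triadic ↑)
15 + 90 = 105°   (square ↑)
105 − 120 = -15 → -15 + 360 = 345°   (triadic ↓)

345°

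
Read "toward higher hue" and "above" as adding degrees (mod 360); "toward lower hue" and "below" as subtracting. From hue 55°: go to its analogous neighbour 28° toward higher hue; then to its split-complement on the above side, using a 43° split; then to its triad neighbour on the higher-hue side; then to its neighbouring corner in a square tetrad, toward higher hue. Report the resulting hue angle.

156°

55 + 28 = 83°   (analog 28° ↑)
83 + 223 = 306°   (split-comp 43° ↑)
306 + 120 = 426 → 426 − 360 = 66°   (triadic ↑)
66 + 90 = 156°   (square ↑)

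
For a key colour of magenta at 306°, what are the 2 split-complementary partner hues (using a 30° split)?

96° and 156°

Split-complementary hues sit 30° either side of the complement.
Complement of 306°: 306 + 180 = 486 → 486 − 360 = 126°
126 − 30 = 96°
126 + 30 = 156°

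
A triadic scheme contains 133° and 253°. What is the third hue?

A triad spaces three hues 120° apart.
The full set is {13°, 133°, 253°}.

13°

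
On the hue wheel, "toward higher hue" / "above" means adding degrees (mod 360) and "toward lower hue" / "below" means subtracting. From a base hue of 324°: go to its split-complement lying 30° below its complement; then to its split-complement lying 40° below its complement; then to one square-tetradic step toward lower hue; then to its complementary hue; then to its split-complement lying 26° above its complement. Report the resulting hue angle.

split-comp 30° ↓ +150°: 324 + 150 = 474 → 474 − 360 = 114°
split-comp 40° ↓ +140°: 114 + 140 = 254°
square ↓ −90°: 254 − 90 = 164°
complement +180°: 164 + 180 = 344°
split-comp 26° ↑ +206°: 344 + 206 = 550 → 550 − 360 = 190°

190°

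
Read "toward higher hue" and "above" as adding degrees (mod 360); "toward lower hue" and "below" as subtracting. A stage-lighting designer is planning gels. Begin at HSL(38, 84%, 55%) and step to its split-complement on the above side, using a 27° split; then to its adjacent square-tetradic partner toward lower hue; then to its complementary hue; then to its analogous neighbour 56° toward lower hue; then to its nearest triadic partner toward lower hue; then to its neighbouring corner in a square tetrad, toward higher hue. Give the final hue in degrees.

+207° (split-comp 27° ↑): 38 + 207 = 245°
−90° (square ↓): 245 − 90 = 155°
+180° (complement): 155 + 180 = 335°
−56° (analog 56° ↓): 335 − 56 = 279°
−120° (triadic ↓): 279 − 120 = 159°
+90° (square ↑): 159 + 90 = 249°

249°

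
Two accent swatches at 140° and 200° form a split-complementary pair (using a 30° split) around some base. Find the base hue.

350°

The accents sit 30° either side of the complement, so the complement is their short-arc midpoint on the wheel.
Short-arc midpoint of 140° and 200°: 170°.
Base is 180° from the complement: 170 − 180 = -10 → -10 + 360 = 350°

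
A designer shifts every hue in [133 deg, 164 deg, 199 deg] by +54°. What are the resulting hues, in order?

187°, 218°, 253°

133 + 54 = 187°
164 + 54 = 218°
199 + 54 = 253°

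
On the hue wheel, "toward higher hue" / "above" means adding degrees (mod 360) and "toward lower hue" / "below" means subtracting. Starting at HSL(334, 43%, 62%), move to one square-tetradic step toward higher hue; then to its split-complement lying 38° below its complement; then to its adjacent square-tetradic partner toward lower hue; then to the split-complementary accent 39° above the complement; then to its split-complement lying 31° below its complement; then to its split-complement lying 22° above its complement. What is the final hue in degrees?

334 + 90 = 424 → 424 − 360 = 64°   (square ↑)
64 + 142 = 206°   (split-comp 38° ↓)
206 − 90 = 116°   (square ↓)
116 + 219 = 335°   (split-comp 39° ↑)
335 + 149 = 484 → 484 − 360 = 124°   (split-comp 31° ↓)
124 + 202 = 326°   (split-comp 22° ↑)

326°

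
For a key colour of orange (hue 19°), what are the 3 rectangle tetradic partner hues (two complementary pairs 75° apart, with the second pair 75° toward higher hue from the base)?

94°, 199°, and 274°

A rectangular tetradic uses two complementary pairs 75° apart: offsets 0°, 75°, 180°, 255°.
19 + 75 = 94°
19 + 180 = 199°
19 + 255 = 274°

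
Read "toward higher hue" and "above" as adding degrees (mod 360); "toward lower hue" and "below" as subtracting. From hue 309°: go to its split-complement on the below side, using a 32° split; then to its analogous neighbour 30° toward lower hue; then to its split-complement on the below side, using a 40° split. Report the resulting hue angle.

split-comp 32° ↓ +148°: 309 + 148 = 457 → 457 − 360 = 97°
analog 30° ↓ −30°: 97 − 30 = 67°
split-comp 40° ↓ +140°: 67 + 140 = 207°

207°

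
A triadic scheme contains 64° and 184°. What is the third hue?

A triad spaces three hues 120° apart.
The full set is {64°, 184°, 304°}.

304°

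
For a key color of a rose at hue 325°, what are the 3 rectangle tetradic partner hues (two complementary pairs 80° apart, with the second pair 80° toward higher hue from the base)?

A rectangular tetradic uses two complementary pairs 80° apart: offsets 0°, 80°, 180°, 260°.
325 + 80 = 405 → 405 − 360 = 45°
325 + 180 = 505 → 505 − 360 = 145°
325 + 260 = 585 → 585 − 360 = 225°

45°, 145° and 225°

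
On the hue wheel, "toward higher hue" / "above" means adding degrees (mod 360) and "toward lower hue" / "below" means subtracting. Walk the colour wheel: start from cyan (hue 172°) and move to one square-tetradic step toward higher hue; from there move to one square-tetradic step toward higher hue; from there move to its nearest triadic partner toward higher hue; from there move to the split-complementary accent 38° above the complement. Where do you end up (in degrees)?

330°

square ↑ +90°: 172 + 90 = 262°
square ↑ +90°: 262 + 90 = 352°
triadic ↑ +120°: 352 + 120 = 472 → 472 − 360 = 112°
split-comp 38° ↑ +218°: 112 + 218 = 330°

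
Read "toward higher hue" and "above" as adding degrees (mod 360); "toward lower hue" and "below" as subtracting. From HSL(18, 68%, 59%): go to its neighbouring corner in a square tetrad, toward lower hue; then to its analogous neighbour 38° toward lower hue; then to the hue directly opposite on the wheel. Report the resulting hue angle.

70°

square ↓ −90°: 18 − 90 = -72 → -72 + 360 = 288°
analog 38° ↓ −38°: 288 − 38 = 250°
complement +180°: 250 + 180 = 430 → 430 − 360 = 70°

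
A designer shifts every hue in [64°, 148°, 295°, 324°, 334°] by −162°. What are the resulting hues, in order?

262°, 346°, 133°, 162°, 172°

64 − 162 = -98 → -98 + 360 = 262°
148 − 162 = -14 → -14 + 360 = 346°
295 − 162 = 133°
324 − 162 = 162°
334 − 162 = 172°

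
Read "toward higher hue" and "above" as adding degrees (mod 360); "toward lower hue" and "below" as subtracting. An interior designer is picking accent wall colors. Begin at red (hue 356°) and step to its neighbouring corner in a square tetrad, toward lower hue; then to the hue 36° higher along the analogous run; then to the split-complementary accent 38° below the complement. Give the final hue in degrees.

84°

−90° (square ↓): 356 − 90 = 266°
+36° (analog 36° ↑): 266 + 36 = 302°
+142° (split-comp 38° ↓): 302 + 142 = 444 → 444 − 360 = 84°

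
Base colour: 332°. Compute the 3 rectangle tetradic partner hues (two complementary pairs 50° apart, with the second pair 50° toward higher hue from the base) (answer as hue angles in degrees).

A rectangular tetradic uses two complementary pairs 50° apart: offsets 0°, 50°, 180°, 230°.
332 + 50 = 382 → 382 − 360 = 22°
332 + 180 = 512 → 512 − 360 = 152°
332 + 230 = 562 → 562 − 360 = 202°

22°, 152° and 202°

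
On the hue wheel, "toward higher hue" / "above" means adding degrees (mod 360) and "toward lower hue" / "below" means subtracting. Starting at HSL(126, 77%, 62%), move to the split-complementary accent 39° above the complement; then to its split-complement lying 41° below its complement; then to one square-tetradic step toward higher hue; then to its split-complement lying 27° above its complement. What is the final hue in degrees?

+219° (split-comp 39° ↑): 126 + 219 = 345°
+139° (split-comp 41° ↓): 345 + 139 = 484 → 484 − 360 = 124°
+90° (square ↑): 124 + 90 = 214°
+207° (split-comp 27° ↑): 214 + 207 = 421 → 421 − 360 = 61°

61°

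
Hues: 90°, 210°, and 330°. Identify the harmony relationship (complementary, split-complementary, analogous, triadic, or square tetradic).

triadic

Sort the hues: 90°, 210°, 330°.
Successive gaps around the wheel: 120°, 120°, 120°.
Three hues equally spaced 120° apart form a triad.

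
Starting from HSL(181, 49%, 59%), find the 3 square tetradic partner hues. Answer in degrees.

271°, 1°, and 91°

181 + 90 = 271°
181 + 180 = 361 → 361 − 360 = 1°
181 + 270 = 451 → 451 − 360 = 91°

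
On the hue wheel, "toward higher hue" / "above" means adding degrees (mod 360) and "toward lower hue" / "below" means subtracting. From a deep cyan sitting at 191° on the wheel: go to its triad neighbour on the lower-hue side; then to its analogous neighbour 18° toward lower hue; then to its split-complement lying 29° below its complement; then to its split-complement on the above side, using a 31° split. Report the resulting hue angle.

triadic ↓ −120°: 191 − 120 = 71°
analog 18° ↓ −18°: 71 − 18 = 53°
split-comp 29° ↓ +151°: 53 + 151 = 204°
split-comp 31° ↑ +211°: 204 + 211 = 415 → 415 − 360 = 55°

55°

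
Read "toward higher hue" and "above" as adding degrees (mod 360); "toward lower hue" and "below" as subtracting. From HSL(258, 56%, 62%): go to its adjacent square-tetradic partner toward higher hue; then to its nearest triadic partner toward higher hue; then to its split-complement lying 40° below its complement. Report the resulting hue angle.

248°

+90° (square ↑): 258 + 90 = 348°
+120° (triadic ↑): 348 + 120 = 468 → 468 − 360 = 108°
+140° (split-comp 40° ↓): 108 + 140 = 248°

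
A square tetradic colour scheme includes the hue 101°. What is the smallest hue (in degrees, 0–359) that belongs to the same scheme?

11°

A square tetradic scheme places four hues every 90°.
The full set through 101° is {11°, 101°, 191°, 281°}.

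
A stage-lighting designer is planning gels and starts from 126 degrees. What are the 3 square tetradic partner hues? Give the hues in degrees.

216°, 306°, and 36°

126 + 90 = 216°
126 + 180 = 306°
126 + 270 = 396 → 396 − 360 = 36°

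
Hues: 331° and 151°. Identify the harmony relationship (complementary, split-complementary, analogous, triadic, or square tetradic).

complementary

Sort the hues: 151°, 331°.
Successive gaps around the wheel: 180°, 180°.
Two hues 180° apart are complementary.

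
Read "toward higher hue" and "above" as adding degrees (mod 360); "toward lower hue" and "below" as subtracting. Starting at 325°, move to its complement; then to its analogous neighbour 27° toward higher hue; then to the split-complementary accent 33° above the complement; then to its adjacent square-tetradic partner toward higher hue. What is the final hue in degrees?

+180° (complement): 325 + 180 = 505 → 505 − 360 = 145°
+27° (analog 27° ↑): 145 + 27 = 172°
+213° (split-comp 33° ↑): 172 + 213 = 385 → 385 − 360 = 25°
+90° (square ↑): 25 + 90 = 115°

115°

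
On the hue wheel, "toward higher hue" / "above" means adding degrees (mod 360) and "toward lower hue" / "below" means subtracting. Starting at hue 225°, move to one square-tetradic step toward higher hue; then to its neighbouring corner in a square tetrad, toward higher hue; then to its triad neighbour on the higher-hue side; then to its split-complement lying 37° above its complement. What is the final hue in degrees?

+90° (square ↑): 225 + 90 = 315°
+90° (square ↑): 315 + 90 = 405 → 405 − 360 = 45°
+120° (triadic ↑): 45 + 120 = 165°
+217° (split-comp 37° ↑): 165 + 217 = 382 → 382 − 360 = 22°

22°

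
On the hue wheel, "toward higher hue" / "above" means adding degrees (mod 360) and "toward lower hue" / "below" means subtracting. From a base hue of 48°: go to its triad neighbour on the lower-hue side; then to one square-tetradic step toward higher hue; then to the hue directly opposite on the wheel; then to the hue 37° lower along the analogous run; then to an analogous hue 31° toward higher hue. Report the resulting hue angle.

192°

triadic ↓ −120°: 48 − 120 = -72 → -72 + 360 = 288°
square ↑ +90°: 288 + 90 = 378 → 378 − 360 = 18°
complement +180°: 18 + 180 = 198°
analog 37° ↓ −37°: 198 − 37 = 161°
analog 31° ↑ +31°: 161 + 31 = 192°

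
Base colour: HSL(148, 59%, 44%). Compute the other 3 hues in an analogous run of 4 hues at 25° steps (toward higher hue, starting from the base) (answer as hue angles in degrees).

173°, 198° and 223°

Analogous hues sit every 25° along the wheel.
148 + 25 = 173°
148 + 50 = 198°
148 + 75 = 223°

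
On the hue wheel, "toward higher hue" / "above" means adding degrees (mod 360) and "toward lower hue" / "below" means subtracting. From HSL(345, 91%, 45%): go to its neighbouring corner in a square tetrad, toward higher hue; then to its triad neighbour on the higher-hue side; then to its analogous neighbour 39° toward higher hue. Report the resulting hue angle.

+90° (square ↑): 345 + 90 = 435 → 435 − 360 = 75°
+120° (triadic ↑): 75 + 120 = 195°
+39° (analog 39° ↑): 195 + 39 = 234°

234°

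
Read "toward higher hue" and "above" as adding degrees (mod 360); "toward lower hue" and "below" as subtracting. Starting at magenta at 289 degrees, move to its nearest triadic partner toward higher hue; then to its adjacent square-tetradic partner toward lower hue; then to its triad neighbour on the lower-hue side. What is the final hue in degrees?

199°

289 + 120 = 409 → 409 − 360 = 49°   (triadic ↑)
49 − 90 = -41 → -41 + 360 = 319°   (square ↓)
319 − 120 = 199°   (triadic ↓)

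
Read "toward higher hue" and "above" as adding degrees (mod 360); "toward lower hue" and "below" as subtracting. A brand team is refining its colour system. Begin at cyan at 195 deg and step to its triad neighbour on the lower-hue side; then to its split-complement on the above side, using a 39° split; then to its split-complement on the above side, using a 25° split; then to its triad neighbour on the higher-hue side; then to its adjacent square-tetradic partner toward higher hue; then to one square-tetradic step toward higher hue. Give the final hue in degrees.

79°

triadic ↓ −120°: 195 − 120 = 75°
split-comp 39° ↑ +219°: 75 + 219 = 294°
split-comp 25° ↑ +205°: 294 + 205 = 499 → 499 − 360 = 139°
triadic ↑ +120°: 139 + 120 = 259°
square ↑ +90°: 259 + 90 = 349°
square ↑ +90°: 349 + 90 = 439 → 439 − 360 = 79°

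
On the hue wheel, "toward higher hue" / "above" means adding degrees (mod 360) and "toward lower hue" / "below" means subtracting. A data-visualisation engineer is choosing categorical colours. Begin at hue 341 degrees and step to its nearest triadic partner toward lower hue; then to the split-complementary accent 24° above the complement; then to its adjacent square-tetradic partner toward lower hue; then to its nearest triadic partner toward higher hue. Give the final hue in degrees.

−120° (triadic ↓): 341 − 120 = 221°
+204° (split-comp 24° ↑): 221 + 204 = 425 → 425 − 360 = 65°
−90° (square ↓): 65 − 90 = -25 → -25 + 360 = 335°
+120° (triadic ↑): 335 + 120 = 455 → 455 − 360 = 95°

95°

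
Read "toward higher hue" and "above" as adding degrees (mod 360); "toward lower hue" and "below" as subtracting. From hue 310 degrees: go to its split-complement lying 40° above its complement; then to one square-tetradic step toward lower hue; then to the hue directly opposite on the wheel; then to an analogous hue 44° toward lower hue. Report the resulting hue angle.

split-comp 40° ↑ +220°: 310 + 220 = 530 → 530 − 360 = 170°
square ↓ −90°: 170 − 90 = 80°
complement +180°: 80 + 180 = 260°
analog 44° ↓ −44°: 260 − 44 = 216°

216°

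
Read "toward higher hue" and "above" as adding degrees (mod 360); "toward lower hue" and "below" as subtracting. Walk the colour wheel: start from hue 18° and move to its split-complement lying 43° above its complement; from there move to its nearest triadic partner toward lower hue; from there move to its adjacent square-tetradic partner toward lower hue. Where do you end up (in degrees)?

31°

+223° (split-comp 43° ↑): 18 + 223 = 241°
−120° (triadic ↓): 241 − 120 = 121°
−90° (square ↓): 121 − 90 = 31°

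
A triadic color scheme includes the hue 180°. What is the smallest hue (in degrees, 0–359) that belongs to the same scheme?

A triad places three hues 120° apart.
The full set through 180° is {60°, 180°, 300°}.

60°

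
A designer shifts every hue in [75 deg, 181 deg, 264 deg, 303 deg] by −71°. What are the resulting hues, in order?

75 − 71 = 4°
181 − 71 = 110°
264 − 71 = 193°
303 − 71 = 232°

4°, 110°, 193°, 232°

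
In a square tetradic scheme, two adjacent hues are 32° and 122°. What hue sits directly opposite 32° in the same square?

212°

A square tetradic scheme places four hues 90° apart; opposite corners are 180° apart.
32 + 180 = 212°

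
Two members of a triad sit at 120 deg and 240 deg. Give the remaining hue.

0°

A triad spaces three hues 120° apart.
The full set is {0°, 120°, 240°}.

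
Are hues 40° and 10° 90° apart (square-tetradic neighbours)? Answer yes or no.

no

Angular distance: |40 − 10| = 30 = 30°.
90° apart (square-tetradic neighbours) requires 90°.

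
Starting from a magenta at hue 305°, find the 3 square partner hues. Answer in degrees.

A square tetradic scheme places four hues every 90°.
305 + 90 = 395 → 395 − 360 = 35°
305 + 180 = 485 → 485 − 360 = 125°
305 + 270 = 575 → 575 − 360 = 215°

35°, 125°, and 215°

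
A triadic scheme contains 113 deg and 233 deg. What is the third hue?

A triad spaces three hues 120° apart.
The full set is {113°, 233°, 353°}.

353°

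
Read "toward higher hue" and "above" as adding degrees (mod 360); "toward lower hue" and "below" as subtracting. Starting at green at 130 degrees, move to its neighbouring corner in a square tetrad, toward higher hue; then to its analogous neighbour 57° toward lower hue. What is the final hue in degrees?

163°

+90° (square ↑): 130 + 90 = 220°
−57° (analog 57° ↓): 220 − 57 = 163°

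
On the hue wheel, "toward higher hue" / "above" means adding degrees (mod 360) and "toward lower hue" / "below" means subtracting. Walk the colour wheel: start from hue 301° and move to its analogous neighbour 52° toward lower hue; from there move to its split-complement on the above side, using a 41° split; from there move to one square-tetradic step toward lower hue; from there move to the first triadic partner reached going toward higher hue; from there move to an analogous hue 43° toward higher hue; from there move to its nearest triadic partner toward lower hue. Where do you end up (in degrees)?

301 − 52 = 249°   (analog 52° ↓)
249 + 221 = 470 → 470 − 360 = 110°   (split-comp 41° ↑)
110 − 90 = 20°   (square ↓)
20 + 120 = 140°   (triadic ↑)
140 + 43 = 183°   (analog 43° ↑)
183 − 120 = 63°   (triadic ↓)

63°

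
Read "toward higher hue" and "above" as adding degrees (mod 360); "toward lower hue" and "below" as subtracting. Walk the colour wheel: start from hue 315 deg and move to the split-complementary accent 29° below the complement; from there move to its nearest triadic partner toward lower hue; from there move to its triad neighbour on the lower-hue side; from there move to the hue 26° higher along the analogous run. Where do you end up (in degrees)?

252°

315 + 151 = 466 → 466 − 360 = 106°   (split-comp 29° ↓)
106 − 120 = -14 → -14 + 360 = 346°   (triadic ↓)
346 − 120 = 226°   (triadic ↓)
226 + 26 = 252°   (analog 26° ↑)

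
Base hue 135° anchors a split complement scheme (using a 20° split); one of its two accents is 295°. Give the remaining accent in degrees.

Split-complementary hues sit 20° either side of the complement.
Complement of the base 135°: 135 + 180 = 315°
The given accent 295° is 20° one side of 315°; the other accent sits 20° the other side: 315 + 20 = 335°

335°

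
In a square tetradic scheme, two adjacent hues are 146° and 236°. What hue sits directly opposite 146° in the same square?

A square tetradic scheme places four hues 90° apart; opposite corners are 180° apart.
146 + 180 = 326°

326°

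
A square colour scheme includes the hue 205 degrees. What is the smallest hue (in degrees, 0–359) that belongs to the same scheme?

A square tetradic scheme places four hues every 90°.
The full set through 205° is {25°, 115°, 205°, 295°}.

25°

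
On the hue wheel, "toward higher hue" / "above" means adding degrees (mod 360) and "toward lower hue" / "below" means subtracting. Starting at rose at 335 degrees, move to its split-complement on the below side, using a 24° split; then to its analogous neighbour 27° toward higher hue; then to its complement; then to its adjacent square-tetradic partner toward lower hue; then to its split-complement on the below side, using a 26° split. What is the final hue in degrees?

+156° (split-comp 24° ↓): 335 + 156 = 491 → 491 − 360 = 131°
+27° (analog 27° ↑): 131 + 27 = 158°
+180° (complement): 158 + 180 = 338°
−90° (square ↓): 338 − 90 = 248°
+154° (split-comp 26° ↓): 248 + 154 = 402 → 402 − 360 = 42°

42°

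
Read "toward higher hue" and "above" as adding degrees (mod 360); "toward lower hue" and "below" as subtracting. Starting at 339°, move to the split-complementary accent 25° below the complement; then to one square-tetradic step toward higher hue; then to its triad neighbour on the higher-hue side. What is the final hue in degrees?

344°

split-comp 25° ↓ +155°: 339 + 155 = 494 → 494 − 360 = 134°
square ↑ +90°: 134 + 90 = 224°
triadic ↑ +120°: 224 + 120 = 344°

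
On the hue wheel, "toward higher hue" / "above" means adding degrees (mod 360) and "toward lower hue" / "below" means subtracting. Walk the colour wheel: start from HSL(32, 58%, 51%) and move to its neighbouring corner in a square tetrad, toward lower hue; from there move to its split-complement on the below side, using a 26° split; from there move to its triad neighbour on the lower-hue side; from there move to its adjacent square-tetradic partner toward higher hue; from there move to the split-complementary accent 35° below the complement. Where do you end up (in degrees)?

211°

32 − 90 = -58 → -58 + 360 = 302°   (square ↓)
302 + 154 = 456 → 456 − 360 = 96°   (split-comp 26° ↓)
96 − 120 = -24 → -24 + 360 = 336°   (triadic ↓)
336 + 90 = 426 → 426 − 360 = 66°   (square ↑)
66 + 145 = 211°   (split-comp 35° ↓)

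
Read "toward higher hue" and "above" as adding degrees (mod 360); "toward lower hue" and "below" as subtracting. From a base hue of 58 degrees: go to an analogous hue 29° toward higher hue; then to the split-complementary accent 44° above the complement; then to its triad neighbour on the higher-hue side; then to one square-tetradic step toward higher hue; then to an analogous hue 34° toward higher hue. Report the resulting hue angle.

analog 29° ↑ +29°: 58 + 29 = 87°
split-comp 44° ↑ +224°: 87 + 224 = 311°
triadic ↑ +120°: 311 + 120 = 431 → 431 − 360 = 71°
square ↑ +90°: 71 + 90 = 161°
analog 34° ↑ +34°: 161 + 34 = 195°

195°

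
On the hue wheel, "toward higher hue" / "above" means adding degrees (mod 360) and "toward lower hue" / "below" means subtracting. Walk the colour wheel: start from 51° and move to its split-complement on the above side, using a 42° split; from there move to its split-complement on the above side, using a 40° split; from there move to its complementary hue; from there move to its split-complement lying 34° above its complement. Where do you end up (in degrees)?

51 + 222 = 273°   (split-comp 42° ↑)
273 + 220 = 493 → 493 − 360 = 133°   (split-comp 40° ↑)
133 + 180 = 313°   (complement)
313 + 214 = 527 → 527 − 360 = 167°   (split-comp 34° ↑)

167°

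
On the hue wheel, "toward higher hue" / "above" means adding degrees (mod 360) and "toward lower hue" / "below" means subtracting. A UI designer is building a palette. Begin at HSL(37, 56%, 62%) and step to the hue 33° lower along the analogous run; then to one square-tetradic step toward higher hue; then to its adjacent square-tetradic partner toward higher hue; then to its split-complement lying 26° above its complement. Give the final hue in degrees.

37 − 33 = 4°   (analog 33° ↓)
4 + 90 = 94°   (square ↑)
94 + 90 = 184°   (square ↑)
184 + 206 = 390 → 390 − 360 = 30°   (split-comp 26° ↑)

30°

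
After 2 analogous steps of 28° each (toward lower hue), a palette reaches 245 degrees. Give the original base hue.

2 steps of 28° (toward lower hue) give a net shift of −56°.
Start = end − shift: 245 + 56 = 301°

301°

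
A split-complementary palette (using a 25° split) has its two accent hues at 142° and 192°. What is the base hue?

The accents sit 25° either side of the complement, so the complement is their short-arc midpoint on the wheel.
Short-arc midpoint of 142° and 192°: 167°.
Base is 180° from the complement: 167 − 180 = -13 → -13 + 360 = 347°

347°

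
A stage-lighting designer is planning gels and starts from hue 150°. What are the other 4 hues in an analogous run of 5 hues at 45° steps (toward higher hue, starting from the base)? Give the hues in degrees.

Analogous hues sit every 45° along the wheel.
150 + 45 = 195°
150 + 90 = 240°
150 + 135 = 285°
150 + 180 = 330°

195°, 240°, 285°, 330°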